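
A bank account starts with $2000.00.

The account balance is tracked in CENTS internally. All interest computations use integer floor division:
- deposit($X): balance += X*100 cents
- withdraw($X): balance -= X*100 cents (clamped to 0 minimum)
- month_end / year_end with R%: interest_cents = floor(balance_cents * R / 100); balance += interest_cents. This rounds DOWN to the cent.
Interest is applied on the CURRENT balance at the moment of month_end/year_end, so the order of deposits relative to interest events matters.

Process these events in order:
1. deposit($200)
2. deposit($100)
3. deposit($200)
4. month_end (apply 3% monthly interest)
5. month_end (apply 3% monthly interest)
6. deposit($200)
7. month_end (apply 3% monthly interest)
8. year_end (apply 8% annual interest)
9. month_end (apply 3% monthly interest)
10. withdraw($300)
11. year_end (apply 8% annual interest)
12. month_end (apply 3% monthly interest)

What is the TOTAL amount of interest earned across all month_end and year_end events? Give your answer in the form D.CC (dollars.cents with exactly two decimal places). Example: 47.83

After 1 (deposit($200)): balance=$2200.00 total_interest=$0.00
After 2 (deposit($100)): balance=$2300.00 total_interest=$0.00
After 3 (deposit($200)): balance=$2500.00 total_interest=$0.00
After 4 (month_end (apply 3% monthly interest)): balance=$2575.00 total_interest=$75.00
After 5 (month_end (apply 3% monthly interest)): balance=$2652.25 total_interest=$152.25
After 6 (deposit($200)): balance=$2852.25 total_interest=$152.25
After 7 (month_end (apply 3% monthly interest)): balance=$2937.81 total_interest=$237.81
After 8 (year_end (apply 8% annual interest)): balance=$3172.83 total_interest=$472.83
After 9 (month_end (apply 3% monthly interest)): balance=$3268.01 total_interest=$568.01
After 10 (withdraw($300)): balance=$2968.01 total_interest=$568.01
After 11 (year_end (apply 8% annual interest)): balance=$3205.45 total_interest=$805.45
After 12 (month_end (apply 3% monthly interest)): balance=$3301.61 total_interest=$901.61

Answer: 901.61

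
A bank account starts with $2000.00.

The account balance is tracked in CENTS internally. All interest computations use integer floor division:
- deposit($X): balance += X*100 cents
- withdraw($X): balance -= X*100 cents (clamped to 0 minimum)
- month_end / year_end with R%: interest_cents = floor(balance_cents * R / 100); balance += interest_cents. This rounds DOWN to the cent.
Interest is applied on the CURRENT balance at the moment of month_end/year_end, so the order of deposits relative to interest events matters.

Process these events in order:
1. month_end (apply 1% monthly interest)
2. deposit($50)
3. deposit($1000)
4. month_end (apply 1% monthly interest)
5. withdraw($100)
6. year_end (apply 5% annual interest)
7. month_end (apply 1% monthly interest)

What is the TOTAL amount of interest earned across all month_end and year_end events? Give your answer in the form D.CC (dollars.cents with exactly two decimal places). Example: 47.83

Answer: 232.23

Derivation:
After 1 (month_end (apply 1% monthly interest)): balance=$2020.00 total_interest=$20.00
After 2 (deposit($50)): balance=$2070.00 total_interest=$20.00
After 3 (deposit($1000)): balance=$3070.00 total_interest=$20.00
After 4 (month_end (apply 1% monthly interest)): balance=$3100.70 total_interest=$50.70
After 5 (withdraw($100)): balance=$3000.70 total_interest=$50.70
After 6 (year_end (apply 5% annual interest)): balance=$3150.73 total_interest=$200.73
After 7 (month_end (apply 1% monthly interest)): balance=$3182.23 total_interest=$232.23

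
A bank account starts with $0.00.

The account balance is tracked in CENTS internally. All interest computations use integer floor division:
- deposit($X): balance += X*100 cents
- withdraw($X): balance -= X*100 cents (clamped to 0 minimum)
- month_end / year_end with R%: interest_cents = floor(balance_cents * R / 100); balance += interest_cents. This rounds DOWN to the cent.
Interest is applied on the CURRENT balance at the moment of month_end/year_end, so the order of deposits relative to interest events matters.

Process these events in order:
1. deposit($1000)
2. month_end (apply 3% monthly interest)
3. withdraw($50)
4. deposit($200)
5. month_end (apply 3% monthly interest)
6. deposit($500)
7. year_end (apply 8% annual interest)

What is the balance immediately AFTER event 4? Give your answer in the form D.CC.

Answer: 1180.00

Derivation:
After 1 (deposit($1000)): balance=$1000.00 total_interest=$0.00
After 2 (month_end (apply 3% monthly interest)): balance=$1030.00 total_interest=$30.00
After 3 (withdraw($50)): balance=$980.00 total_interest=$30.00
After 4 (deposit($200)): balance=$1180.00 total_interest=$30.00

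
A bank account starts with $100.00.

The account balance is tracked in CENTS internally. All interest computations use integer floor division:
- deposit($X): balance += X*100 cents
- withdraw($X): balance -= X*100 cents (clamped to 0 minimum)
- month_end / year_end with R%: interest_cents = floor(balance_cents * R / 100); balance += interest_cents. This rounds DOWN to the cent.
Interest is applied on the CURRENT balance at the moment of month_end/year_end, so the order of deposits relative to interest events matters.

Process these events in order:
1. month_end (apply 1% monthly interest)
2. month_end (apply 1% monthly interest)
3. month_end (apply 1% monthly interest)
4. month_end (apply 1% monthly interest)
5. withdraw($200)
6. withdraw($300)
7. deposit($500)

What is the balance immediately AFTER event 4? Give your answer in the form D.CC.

Answer: 104.06

Derivation:
After 1 (month_end (apply 1% monthly interest)): balance=$101.00 total_interest=$1.00
After 2 (month_end (apply 1% monthly interest)): balance=$102.01 total_interest=$2.01
After 3 (month_end (apply 1% monthly interest)): balance=$103.03 total_interest=$3.03
After 4 (month_end (apply 1% monthly interest)): balance=$104.06 total_interest=$4.06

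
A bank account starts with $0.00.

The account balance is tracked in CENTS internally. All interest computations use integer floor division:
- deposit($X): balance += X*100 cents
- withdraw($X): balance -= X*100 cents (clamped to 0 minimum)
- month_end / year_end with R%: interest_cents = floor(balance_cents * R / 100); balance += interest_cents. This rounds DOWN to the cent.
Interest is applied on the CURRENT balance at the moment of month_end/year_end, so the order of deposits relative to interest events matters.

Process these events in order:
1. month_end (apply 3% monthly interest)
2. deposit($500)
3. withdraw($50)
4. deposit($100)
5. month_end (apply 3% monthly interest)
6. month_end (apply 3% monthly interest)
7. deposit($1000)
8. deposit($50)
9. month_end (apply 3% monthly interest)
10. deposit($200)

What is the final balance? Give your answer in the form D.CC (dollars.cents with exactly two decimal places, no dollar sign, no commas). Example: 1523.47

Answer: 1882.49

Derivation:
After 1 (month_end (apply 3% monthly interest)): balance=$0.00 total_interest=$0.00
After 2 (deposit($500)): balance=$500.00 total_interest=$0.00
After 3 (withdraw($50)): balance=$450.00 total_interest=$0.00
After 4 (deposit($100)): balance=$550.00 total_interest=$0.00
After 5 (month_end (apply 3% monthly interest)): balance=$566.50 total_interest=$16.50
After 6 (month_end (apply 3% monthly interest)): balance=$583.49 total_interest=$33.49
After 7 (deposit($1000)): balance=$1583.49 total_interest=$33.49
After 8 (deposit($50)): balance=$1633.49 total_interest=$33.49
After 9 (month_end (apply 3% monthly interest)): balance=$1682.49 total_interest=$82.49
After 10 (deposit($200)): balance=$1882.49 total_interest=$82.49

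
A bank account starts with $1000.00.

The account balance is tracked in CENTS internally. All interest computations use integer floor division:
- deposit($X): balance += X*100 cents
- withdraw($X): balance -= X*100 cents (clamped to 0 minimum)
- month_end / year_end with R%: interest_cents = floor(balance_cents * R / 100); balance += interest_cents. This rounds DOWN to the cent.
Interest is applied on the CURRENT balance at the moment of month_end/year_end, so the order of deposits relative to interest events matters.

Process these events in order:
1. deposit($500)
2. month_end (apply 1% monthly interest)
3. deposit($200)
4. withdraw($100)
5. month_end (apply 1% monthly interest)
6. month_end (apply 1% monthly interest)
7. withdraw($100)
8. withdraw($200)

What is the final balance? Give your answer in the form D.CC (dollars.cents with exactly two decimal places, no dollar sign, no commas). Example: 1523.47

Answer: 1347.46

Derivation:
After 1 (deposit($500)): balance=$1500.00 total_interest=$0.00
After 2 (month_end (apply 1% monthly interest)): balance=$1515.00 total_interest=$15.00
After 3 (deposit($200)): balance=$1715.00 total_interest=$15.00
After 4 (withdraw($100)): balance=$1615.00 total_interest=$15.00
After 5 (month_end (apply 1% monthly interest)): balance=$1631.15 total_interest=$31.15
After 6 (month_end (apply 1% monthly interest)): balance=$1647.46 total_interest=$47.46
After 7 (withdraw($100)): balance=$1547.46 total_interest=$47.46
After 8 (withdraw($200)): balance=$1347.46 total_interest=$47.46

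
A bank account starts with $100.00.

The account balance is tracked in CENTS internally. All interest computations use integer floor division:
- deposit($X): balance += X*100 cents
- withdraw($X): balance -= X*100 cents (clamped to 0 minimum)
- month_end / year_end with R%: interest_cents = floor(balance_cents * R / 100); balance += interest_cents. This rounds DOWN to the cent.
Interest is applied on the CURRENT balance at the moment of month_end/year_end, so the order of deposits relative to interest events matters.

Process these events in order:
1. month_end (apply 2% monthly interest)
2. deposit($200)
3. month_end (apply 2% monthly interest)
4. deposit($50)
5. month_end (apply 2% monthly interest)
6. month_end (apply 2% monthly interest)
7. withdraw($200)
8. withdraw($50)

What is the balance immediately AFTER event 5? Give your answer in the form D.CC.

After 1 (month_end (apply 2% monthly interest)): balance=$102.00 total_interest=$2.00
After 2 (deposit($200)): balance=$302.00 total_interest=$2.00
After 3 (month_end (apply 2% monthly interest)): balance=$308.04 total_interest=$8.04
After 4 (deposit($50)): balance=$358.04 total_interest=$8.04
After 5 (month_end (apply 2% monthly interest)): balance=$365.20 total_interest=$15.20

Answer: 365.20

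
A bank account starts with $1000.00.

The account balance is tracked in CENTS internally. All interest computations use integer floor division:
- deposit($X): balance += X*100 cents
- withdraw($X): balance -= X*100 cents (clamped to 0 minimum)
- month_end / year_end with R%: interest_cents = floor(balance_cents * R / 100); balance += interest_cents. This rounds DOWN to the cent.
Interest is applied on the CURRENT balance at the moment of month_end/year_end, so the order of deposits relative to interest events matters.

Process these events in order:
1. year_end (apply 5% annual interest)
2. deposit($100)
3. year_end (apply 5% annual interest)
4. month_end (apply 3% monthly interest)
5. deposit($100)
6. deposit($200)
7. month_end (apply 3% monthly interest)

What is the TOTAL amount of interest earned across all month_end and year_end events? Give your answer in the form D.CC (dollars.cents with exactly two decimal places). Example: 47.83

Answer: 190.03

Derivation:
After 1 (year_end (apply 5% annual interest)): balance=$1050.00 total_interest=$50.00
After 2 (deposit($100)): balance=$1150.00 total_interest=$50.00
After 3 (year_end (apply 5% annual interest)): balance=$1207.50 total_interest=$107.50
After 4 (month_end (apply 3% monthly interest)): balance=$1243.72 total_interest=$143.72
After 5 (deposit($100)): balance=$1343.72 total_interest=$143.72
After 6 (deposit($200)): balance=$1543.72 total_interest=$143.72
After 7 (month_end (apply 3% monthly interest)): balance=$1590.03 total_interest=$190.03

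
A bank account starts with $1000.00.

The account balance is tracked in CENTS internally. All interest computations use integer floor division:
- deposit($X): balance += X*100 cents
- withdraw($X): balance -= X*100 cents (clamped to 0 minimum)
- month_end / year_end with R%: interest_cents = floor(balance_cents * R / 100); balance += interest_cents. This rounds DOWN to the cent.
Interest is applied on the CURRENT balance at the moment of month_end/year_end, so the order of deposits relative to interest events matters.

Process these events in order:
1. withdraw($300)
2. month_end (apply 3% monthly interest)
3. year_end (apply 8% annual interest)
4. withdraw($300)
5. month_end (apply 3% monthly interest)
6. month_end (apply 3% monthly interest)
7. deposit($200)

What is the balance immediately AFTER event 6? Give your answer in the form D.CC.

Answer: 507.83

Derivation:
After 1 (withdraw($300)): balance=$700.00 total_interest=$0.00
After 2 (month_end (apply 3% monthly interest)): balance=$721.00 total_interest=$21.00
After 3 (year_end (apply 8% annual interest)): balance=$778.68 total_interest=$78.68
After 4 (withdraw($300)): balance=$478.68 total_interest=$78.68
After 5 (month_end (apply 3% monthly interest)): balance=$493.04 total_interest=$93.04
After 6 (month_end (apply 3% monthly interest)): balance=$507.83 total_interest=$107.83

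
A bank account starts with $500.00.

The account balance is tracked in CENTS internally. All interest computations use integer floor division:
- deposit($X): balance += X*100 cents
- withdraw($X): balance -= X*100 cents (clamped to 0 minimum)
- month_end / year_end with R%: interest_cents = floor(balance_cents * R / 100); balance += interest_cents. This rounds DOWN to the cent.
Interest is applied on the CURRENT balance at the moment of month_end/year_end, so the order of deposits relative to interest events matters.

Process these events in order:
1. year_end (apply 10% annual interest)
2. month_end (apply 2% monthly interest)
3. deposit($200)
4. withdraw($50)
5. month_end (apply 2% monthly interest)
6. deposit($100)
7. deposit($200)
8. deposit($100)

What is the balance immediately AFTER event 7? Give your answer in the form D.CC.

After 1 (year_end (apply 10% annual interest)): balance=$550.00 total_interest=$50.00
After 2 (month_end (apply 2% monthly interest)): balance=$561.00 total_interest=$61.00
After 3 (deposit($200)): balance=$761.00 total_interest=$61.00
After 4 (withdraw($50)): balance=$711.00 total_interest=$61.00
After 5 (month_end (apply 2% monthly interest)): balance=$725.22 total_interest=$75.22
After 6 (deposit($100)): balance=$825.22 total_interest=$75.22
After 7 (deposit($200)): balance=$1025.22 total_interest=$75.22

Answer: 1025.22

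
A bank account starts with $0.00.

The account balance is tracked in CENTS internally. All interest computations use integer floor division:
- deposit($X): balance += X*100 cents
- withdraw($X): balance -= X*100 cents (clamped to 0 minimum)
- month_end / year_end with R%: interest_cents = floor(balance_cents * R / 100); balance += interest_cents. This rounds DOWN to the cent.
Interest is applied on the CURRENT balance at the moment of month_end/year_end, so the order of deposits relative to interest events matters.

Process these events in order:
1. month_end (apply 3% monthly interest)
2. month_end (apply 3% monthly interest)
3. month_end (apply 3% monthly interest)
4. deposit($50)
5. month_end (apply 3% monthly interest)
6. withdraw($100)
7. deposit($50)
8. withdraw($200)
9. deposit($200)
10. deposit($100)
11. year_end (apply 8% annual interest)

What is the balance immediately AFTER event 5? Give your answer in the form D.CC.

After 1 (month_end (apply 3% monthly interest)): balance=$0.00 total_interest=$0.00
After 2 (month_end (apply 3% monthly interest)): balance=$0.00 total_interest=$0.00
After 3 (month_end (apply 3% monthly interest)): balance=$0.00 total_interest=$0.00
After 4 (deposit($50)): balance=$50.00 total_interest=$0.00
After 5 (month_end (apply 3% monthly interest)): balance=$51.50 total_interest=$1.50

Answer: 51.50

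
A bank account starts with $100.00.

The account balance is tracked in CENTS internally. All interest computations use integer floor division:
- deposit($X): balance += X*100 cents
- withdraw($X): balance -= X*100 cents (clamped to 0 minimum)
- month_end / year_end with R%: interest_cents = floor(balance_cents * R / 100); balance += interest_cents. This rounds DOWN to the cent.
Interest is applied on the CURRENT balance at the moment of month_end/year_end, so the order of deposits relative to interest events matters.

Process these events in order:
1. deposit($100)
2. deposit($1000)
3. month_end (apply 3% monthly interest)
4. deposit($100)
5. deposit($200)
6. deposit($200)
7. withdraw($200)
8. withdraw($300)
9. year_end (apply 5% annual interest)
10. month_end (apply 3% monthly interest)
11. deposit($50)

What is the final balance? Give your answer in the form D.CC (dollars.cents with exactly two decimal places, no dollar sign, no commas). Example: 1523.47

Answer: 1386.73

Derivation:
After 1 (deposit($100)): balance=$200.00 total_interest=$0.00
After 2 (deposit($1000)): balance=$1200.00 total_interest=$0.00
After 3 (month_end (apply 3% monthly interest)): balance=$1236.00 total_interest=$36.00
After 4 (deposit($100)): balance=$1336.00 total_interest=$36.00
After 5 (deposit($200)): balance=$1536.00 total_interest=$36.00
After 6 (deposit($200)): balance=$1736.00 total_interest=$36.00
After 7 (withdraw($200)): balance=$1536.00 total_interest=$36.00
After 8 (withdraw($300)): balance=$1236.00 total_interest=$36.00
After 9 (year_end (apply 5% annual interest)): balance=$1297.80 total_interest=$97.80
After 10 (month_end (apply 3% monthly interest)): balance=$1336.73 total_interest=$136.73
After 11 (deposit($50)): balance=$1386.73 total_interest=$136.73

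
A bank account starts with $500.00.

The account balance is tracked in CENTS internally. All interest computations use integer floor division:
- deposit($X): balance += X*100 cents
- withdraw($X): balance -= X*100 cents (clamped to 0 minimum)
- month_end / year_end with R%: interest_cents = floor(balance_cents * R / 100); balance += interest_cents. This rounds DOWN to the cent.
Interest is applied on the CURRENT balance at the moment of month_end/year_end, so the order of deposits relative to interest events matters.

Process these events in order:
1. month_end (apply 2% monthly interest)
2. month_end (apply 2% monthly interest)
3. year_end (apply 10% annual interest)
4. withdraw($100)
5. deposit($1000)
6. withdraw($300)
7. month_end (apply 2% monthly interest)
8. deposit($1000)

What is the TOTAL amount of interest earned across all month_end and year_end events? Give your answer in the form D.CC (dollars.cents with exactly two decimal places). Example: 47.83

After 1 (month_end (apply 2% monthly interest)): balance=$510.00 total_interest=$10.00
After 2 (month_end (apply 2% monthly interest)): balance=$520.20 total_interest=$20.20
After 3 (year_end (apply 10% annual interest)): balance=$572.22 total_interest=$72.22
After 4 (withdraw($100)): balance=$472.22 total_interest=$72.22
After 5 (deposit($1000)): balance=$1472.22 total_interest=$72.22
After 6 (withdraw($300)): balance=$1172.22 total_interest=$72.22
After 7 (month_end (apply 2% monthly interest)): balance=$1195.66 total_interest=$95.66
After 8 (deposit($1000)): balance=$2195.66 total_interest=$95.66

Answer: 95.66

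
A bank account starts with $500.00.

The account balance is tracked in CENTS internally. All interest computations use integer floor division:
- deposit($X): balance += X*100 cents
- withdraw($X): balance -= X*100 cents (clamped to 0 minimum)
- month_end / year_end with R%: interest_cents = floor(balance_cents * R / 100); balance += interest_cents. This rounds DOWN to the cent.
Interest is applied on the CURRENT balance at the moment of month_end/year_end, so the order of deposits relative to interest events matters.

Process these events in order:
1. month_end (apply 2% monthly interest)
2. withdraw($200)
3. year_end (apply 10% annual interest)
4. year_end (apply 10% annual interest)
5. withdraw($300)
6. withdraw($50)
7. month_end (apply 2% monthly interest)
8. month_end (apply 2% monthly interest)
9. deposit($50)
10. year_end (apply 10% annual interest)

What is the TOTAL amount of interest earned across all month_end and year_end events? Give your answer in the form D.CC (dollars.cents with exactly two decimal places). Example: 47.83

After 1 (month_end (apply 2% monthly interest)): balance=$510.00 total_interest=$10.00
After 2 (withdraw($200)): balance=$310.00 total_interest=$10.00
After 3 (year_end (apply 10% annual interest)): balance=$341.00 total_interest=$41.00
After 4 (year_end (apply 10% annual interest)): balance=$375.10 total_interest=$75.10
After 5 (withdraw($300)): balance=$75.10 total_interest=$75.10
After 6 (withdraw($50)): balance=$25.10 total_interest=$75.10
After 7 (month_end (apply 2% monthly interest)): balance=$25.60 total_interest=$75.60
After 8 (month_end (apply 2% monthly interest)): balance=$26.11 total_interest=$76.11
After 9 (deposit($50)): balance=$76.11 total_interest=$76.11
After 10 (year_end (apply 10% annual interest)): balance=$83.72 total_interest=$83.72

Answer: 83.72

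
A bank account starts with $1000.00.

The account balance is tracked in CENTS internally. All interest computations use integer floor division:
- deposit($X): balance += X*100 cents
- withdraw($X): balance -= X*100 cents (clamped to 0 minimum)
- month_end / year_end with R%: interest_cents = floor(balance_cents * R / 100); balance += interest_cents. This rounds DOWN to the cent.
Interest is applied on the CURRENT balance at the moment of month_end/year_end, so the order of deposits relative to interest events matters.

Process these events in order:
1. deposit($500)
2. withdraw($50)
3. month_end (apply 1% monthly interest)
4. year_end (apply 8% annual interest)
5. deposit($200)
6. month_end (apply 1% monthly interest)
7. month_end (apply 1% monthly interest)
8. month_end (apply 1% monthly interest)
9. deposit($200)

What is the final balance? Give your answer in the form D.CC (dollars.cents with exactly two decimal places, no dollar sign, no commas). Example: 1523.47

After 1 (deposit($500)): balance=$1500.00 total_interest=$0.00
After 2 (withdraw($50)): balance=$1450.00 total_interest=$0.00
After 3 (month_end (apply 1% monthly interest)): balance=$1464.50 total_interest=$14.50
After 4 (year_end (apply 8% annual interest)): balance=$1581.66 total_interest=$131.66
After 5 (deposit($200)): balance=$1781.66 total_interest=$131.66
After 6 (month_end (apply 1% monthly interest)): balance=$1799.47 total_interest=$149.47
After 7 (month_end (apply 1% monthly interest)): balance=$1817.46 total_interest=$167.46
After 8 (month_end (apply 1% monthly interest)): balance=$1835.63 total_interest=$185.63
After 9 (deposit($200)): balance=$2035.63 total_interest=$185.63

Answer: 2035.63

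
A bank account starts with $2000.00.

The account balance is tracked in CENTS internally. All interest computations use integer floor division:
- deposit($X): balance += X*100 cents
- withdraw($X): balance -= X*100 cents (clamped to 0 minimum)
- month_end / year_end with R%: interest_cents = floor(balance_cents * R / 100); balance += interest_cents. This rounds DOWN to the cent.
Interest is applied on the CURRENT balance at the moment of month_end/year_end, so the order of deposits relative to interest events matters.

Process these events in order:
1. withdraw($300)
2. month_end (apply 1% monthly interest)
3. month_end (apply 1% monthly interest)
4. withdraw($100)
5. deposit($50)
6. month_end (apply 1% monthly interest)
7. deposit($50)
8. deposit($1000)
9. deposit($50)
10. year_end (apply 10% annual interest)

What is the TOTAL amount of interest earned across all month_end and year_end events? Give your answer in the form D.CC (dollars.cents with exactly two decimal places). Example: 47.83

Answer: 331.11

Derivation:
After 1 (withdraw($300)): balance=$1700.00 total_interest=$0.00
After 2 (month_end (apply 1% monthly interest)): balance=$1717.00 total_interest=$17.00
After 3 (month_end (apply 1% monthly interest)): balance=$1734.17 total_interest=$34.17
After 4 (withdraw($100)): balance=$1634.17 total_interest=$34.17
After 5 (deposit($50)): balance=$1684.17 total_interest=$34.17
After 6 (month_end (apply 1% monthly interest)): balance=$1701.01 total_interest=$51.01
After 7 (deposit($50)): balance=$1751.01 total_interest=$51.01
After 8 (deposit($1000)): balance=$2751.01 total_interest=$51.01
After 9 (deposit($50)): balance=$2801.01 total_interest=$51.01
After 10 (year_end (apply 10% annual interest)): balance=$3081.11 total_interest=$331.11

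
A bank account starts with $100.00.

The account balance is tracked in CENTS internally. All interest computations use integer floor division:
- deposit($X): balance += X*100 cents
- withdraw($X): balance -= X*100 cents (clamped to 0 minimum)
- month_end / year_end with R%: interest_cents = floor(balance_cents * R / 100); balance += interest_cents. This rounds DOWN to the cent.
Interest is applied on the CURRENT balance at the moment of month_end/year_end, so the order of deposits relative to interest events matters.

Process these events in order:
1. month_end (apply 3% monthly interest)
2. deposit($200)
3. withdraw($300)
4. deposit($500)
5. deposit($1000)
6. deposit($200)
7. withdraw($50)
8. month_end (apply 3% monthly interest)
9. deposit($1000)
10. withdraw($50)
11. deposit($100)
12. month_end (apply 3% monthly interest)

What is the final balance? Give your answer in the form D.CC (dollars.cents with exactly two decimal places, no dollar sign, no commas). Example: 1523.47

After 1 (month_end (apply 3% monthly interest)): balance=$103.00 total_interest=$3.00
After 2 (deposit($200)): balance=$303.00 total_interest=$3.00
After 3 (withdraw($300)): balance=$3.00 total_interest=$3.00
After 4 (deposit($500)): balance=$503.00 total_interest=$3.00
After 5 (deposit($1000)): balance=$1503.00 total_interest=$3.00
After 6 (deposit($200)): balance=$1703.00 total_interest=$3.00
After 7 (withdraw($50)): balance=$1653.00 total_interest=$3.00
After 8 (month_end (apply 3% monthly interest)): balance=$1702.59 total_interest=$52.59
After 9 (deposit($1000)): balance=$2702.59 total_interest=$52.59
After 10 (withdraw($50)): balance=$2652.59 total_interest=$52.59
After 11 (deposit($100)): balance=$2752.59 total_interest=$52.59
After 12 (month_end (apply 3% monthly interest)): balance=$2835.16 total_interest=$135.16

Answer: 2835.16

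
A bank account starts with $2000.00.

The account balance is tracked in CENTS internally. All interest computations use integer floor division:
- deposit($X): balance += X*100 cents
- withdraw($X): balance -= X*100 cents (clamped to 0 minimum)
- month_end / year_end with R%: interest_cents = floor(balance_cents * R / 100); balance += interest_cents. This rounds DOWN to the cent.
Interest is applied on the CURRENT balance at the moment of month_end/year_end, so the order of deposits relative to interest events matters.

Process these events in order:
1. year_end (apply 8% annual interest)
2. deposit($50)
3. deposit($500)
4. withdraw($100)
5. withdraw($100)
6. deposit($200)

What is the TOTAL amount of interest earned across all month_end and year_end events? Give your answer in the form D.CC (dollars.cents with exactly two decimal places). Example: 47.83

After 1 (year_end (apply 8% annual interest)): balance=$2160.00 total_interest=$160.00
After 2 (deposit($50)): balance=$2210.00 total_interest=$160.00
After 3 (deposit($500)): balance=$2710.00 total_interest=$160.00
After 4 (withdraw($100)): balance=$2610.00 total_interest=$160.00
After 5 (withdraw($100)): balance=$2510.00 total_interest=$160.00
After 6 (deposit($200)): balance=$2710.00 total_interest=$160.00

Answer: 160.00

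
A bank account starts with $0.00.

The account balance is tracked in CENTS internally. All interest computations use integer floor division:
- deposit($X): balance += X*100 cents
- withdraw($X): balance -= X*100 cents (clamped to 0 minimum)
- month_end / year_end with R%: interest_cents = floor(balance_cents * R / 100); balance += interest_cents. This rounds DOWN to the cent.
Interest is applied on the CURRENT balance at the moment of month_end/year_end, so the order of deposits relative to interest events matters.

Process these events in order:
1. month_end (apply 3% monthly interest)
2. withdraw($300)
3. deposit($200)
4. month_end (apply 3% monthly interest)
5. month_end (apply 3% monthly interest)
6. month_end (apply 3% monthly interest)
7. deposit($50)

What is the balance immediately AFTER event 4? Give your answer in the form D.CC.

After 1 (month_end (apply 3% monthly interest)): balance=$0.00 total_interest=$0.00
After 2 (withdraw($300)): balance=$0.00 total_interest=$0.00
After 3 (deposit($200)): balance=$200.00 total_interest=$0.00
After 4 (month_end (apply 3% monthly interest)): balance=$206.00 total_interest=$6.00

Answer: 206.00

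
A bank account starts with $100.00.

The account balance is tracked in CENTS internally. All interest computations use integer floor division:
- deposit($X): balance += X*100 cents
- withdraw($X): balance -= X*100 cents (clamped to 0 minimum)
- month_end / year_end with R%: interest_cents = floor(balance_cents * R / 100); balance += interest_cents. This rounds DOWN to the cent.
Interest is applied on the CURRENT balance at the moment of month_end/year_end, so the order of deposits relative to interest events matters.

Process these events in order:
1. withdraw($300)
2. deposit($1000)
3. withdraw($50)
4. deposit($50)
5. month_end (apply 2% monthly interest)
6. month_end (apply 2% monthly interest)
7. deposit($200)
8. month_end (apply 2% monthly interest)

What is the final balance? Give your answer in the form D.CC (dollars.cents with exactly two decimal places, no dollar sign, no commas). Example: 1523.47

After 1 (withdraw($300)): balance=$0.00 total_interest=$0.00
After 2 (deposit($1000)): balance=$1000.00 total_interest=$0.00
After 3 (withdraw($50)): balance=$950.00 total_interest=$0.00
After 4 (deposit($50)): balance=$1000.00 total_interest=$0.00
After 5 (month_end (apply 2% monthly interest)): balance=$1020.00 total_interest=$20.00
After 6 (month_end (apply 2% monthly interest)): balance=$1040.40 total_interest=$40.40
After 7 (deposit($200)): balance=$1240.40 total_interest=$40.40
After 8 (month_end (apply 2% monthly interest)): balance=$1265.20 total_interest=$65.20

Answer: 1265.20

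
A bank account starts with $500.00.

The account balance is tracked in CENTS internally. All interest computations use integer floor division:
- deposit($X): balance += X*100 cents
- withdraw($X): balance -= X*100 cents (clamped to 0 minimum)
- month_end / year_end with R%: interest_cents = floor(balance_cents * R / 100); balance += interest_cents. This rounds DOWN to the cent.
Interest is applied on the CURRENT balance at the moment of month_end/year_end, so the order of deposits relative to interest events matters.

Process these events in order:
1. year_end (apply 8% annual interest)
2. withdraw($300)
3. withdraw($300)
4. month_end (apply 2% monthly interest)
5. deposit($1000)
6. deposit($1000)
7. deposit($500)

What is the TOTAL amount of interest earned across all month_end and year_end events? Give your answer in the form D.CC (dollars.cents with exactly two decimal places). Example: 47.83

Answer: 40.00

Derivation:
After 1 (year_end (apply 8% annual interest)): balance=$540.00 total_interest=$40.00
After 2 (withdraw($300)): balance=$240.00 total_interest=$40.00
After 3 (withdraw($300)): balance=$0.00 total_interest=$40.00
After 4 (month_end (apply 2% monthly interest)): balance=$0.00 total_interest=$40.00
After 5 (deposit($1000)): balance=$1000.00 total_interest=$40.00
After 6 (deposit($1000)): balance=$2000.00 total_interest=$40.00
After 7 (deposit($500)): balance=$2500.00 total_interest=$40.00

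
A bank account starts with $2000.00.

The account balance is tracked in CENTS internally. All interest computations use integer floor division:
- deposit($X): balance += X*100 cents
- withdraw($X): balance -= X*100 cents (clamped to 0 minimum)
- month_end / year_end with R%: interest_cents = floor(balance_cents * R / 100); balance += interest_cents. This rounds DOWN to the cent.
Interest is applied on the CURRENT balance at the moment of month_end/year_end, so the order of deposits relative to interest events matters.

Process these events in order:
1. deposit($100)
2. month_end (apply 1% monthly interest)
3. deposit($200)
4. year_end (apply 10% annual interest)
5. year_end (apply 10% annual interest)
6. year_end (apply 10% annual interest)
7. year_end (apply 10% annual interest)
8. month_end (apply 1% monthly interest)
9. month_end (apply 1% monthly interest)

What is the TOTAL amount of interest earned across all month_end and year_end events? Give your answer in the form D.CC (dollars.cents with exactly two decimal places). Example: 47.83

After 1 (deposit($100)): balance=$2100.00 total_interest=$0.00
After 2 (month_end (apply 1% monthly interest)): balance=$2121.00 total_interest=$21.00
After 3 (deposit($200)): balance=$2321.00 total_interest=$21.00
After 4 (year_end (apply 10% annual interest)): balance=$2553.10 total_interest=$253.10
After 5 (year_end (apply 10% annual interest)): balance=$2808.41 total_interest=$508.41
After 6 (year_end (apply 10% annual interest)): balance=$3089.25 total_interest=$789.25
After 7 (year_end (apply 10% annual interest)): balance=$3398.17 total_interest=$1098.17
After 8 (month_end (apply 1% monthly interest)): balance=$3432.15 total_interest=$1132.15
After 9 (month_end (apply 1% monthly interest)): balance=$3466.47 total_interest=$1166.47

Answer: 1166.47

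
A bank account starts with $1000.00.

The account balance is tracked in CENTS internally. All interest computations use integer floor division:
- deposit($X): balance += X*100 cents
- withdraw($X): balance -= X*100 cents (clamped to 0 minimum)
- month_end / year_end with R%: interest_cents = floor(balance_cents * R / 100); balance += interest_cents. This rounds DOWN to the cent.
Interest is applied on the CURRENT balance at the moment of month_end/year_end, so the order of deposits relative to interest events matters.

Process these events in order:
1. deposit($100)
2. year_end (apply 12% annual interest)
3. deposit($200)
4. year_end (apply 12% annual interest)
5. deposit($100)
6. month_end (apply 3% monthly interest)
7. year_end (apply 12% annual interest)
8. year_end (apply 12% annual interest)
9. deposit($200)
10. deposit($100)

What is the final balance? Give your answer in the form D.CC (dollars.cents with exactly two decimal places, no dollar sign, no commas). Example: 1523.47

After 1 (deposit($100)): balance=$1100.00 total_interest=$0.00
After 2 (year_end (apply 12% annual interest)): balance=$1232.00 total_interest=$132.00
After 3 (deposit($200)): balance=$1432.00 total_interest=$132.00
After 4 (year_end (apply 12% annual interest)): balance=$1603.84 total_interest=$303.84
After 5 (deposit($100)): balance=$1703.84 total_interest=$303.84
After 6 (month_end (apply 3% monthly interest)): balance=$1754.95 total_interest=$354.95
After 7 (year_end (apply 12% annual interest)): balance=$1965.54 total_interest=$565.54
After 8 (year_end (apply 12% annual interest)): balance=$2201.40 total_interest=$801.40
After 9 (deposit($200)): balance=$2401.40 total_interest=$801.40
After 10 (deposit($100)): balance=$2501.40 total_interest=$801.40

Answer: 2501.40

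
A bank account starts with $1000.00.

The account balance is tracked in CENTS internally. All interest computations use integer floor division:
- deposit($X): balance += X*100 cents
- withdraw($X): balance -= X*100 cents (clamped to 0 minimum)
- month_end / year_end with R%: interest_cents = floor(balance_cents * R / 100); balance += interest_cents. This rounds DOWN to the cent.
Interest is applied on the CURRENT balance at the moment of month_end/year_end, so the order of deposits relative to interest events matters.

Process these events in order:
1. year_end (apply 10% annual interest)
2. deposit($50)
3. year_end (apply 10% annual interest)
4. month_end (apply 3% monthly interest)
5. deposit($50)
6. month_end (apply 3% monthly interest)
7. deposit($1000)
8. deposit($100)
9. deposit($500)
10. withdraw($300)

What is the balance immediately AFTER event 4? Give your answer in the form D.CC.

Answer: 1302.95

Derivation:
After 1 (year_end (apply 10% annual interest)): balance=$1100.00 total_interest=$100.00
After 2 (deposit($50)): balance=$1150.00 total_interest=$100.00
After 3 (year_end (apply 10% annual interest)): balance=$1265.00 total_interest=$215.00
After 4 (month_end (apply 3% monthly interest)): balance=$1302.95 total_interest=$252.95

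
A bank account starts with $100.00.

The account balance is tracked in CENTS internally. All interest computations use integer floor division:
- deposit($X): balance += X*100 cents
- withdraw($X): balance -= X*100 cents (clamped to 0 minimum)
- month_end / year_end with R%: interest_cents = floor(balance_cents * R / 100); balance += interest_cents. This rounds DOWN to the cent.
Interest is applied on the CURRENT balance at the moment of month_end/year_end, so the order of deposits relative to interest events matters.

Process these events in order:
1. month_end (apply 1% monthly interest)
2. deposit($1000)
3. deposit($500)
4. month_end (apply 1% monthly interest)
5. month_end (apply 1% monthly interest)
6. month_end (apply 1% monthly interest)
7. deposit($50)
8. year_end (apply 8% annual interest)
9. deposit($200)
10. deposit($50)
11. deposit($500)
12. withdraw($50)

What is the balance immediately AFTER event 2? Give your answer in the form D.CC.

Answer: 1101.00

Derivation:
After 1 (month_end (apply 1% monthly interest)): balance=$101.00 total_interest=$1.00
After 2 (deposit($1000)): balance=$1101.00 total_interest=$1.00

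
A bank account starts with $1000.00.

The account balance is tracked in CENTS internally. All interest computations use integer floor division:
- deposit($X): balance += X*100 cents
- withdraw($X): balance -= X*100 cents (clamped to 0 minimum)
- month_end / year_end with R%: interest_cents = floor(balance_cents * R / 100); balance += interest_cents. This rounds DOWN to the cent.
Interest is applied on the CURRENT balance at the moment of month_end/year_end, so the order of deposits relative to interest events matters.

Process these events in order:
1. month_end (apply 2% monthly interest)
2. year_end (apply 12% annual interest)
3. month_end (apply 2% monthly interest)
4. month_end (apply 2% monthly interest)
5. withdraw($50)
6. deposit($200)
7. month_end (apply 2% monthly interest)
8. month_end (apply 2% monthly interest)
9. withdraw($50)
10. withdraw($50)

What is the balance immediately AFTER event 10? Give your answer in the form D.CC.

After 1 (month_end (apply 2% monthly interest)): balance=$1020.00 total_interest=$20.00
After 2 (year_end (apply 12% annual interest)): balance=$1142.40 total_interest=$142.40
After 3 (month_end (apply 2% monthly interest)): balance=$1165.24 total_interest=$165.24
After 4 (month_end (apply 2% monthly interest)): balance=$1188.54 total_interest=$188.54
After 5 (withdraw($50)): balance=$1138.54 total_interest=$188.54
After 6 (deposit($200)): balance=$1338.54 total_interest=$188.54
After 7 (month_end (apply 2% monthly interest)): balance=$1365.31 total_interest=$215.31
After 8 (month_end (apply 2% monthly interest)): balance=$1392.61 total_interest=$242.61
After 9 (withdraw($50)): balance=$1342.61 total_interest=$242.61
After 10 (withdraw($50)): balance=$1292.61 total_interest=$242.61

Answer: 1292.61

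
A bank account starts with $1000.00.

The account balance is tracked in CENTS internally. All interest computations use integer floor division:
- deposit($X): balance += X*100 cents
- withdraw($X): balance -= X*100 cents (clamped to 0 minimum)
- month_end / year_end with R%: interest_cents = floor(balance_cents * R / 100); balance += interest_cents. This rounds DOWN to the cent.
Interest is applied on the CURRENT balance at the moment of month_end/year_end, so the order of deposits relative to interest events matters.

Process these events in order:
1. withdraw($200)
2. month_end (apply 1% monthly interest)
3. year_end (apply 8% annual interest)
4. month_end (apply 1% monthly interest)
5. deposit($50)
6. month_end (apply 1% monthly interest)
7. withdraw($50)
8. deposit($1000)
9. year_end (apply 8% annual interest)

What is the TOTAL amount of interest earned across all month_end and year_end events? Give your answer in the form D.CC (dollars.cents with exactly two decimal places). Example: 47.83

After 1 (withdraw($200)): balance=$800.00 total_interest=$0.00
After 2 (month_end (apply 1% monthly interest)): balance=$808.00 total_interest=$8.00
After 3 (year_end (apply 8% annual interest)): balance=$872.64 total_interest=$72.64
After 4 (month_end (apply 1% monthly interest)): balance=$881.36 total_interest=$81.36
After 5 (deposit($50)): balance=$931.36 total_interest=$81.36
After 6 (month_end (apply 1% monthly interest)): balance=$940.67 total_interest=$90.67
After 7 (withdraw($50)): balance=$890.67 total_interest=$90.67
After 8 (deposit($1000)): balance=$1890.67 total_interest=$90.67
After 9 (year_end (apply 8% annual interest)): balance=$2041.92 total_interest=$241.92

Answer: 241.92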